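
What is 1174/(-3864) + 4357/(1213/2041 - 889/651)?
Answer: -114134241517/20202924 ≈ -5649.4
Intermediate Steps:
1174/(-3864) + 4357/(1213/2041 - 889/651) = 1174*(-1/3864) + 4357/(1213*(1/2041) - 889*1/651) = -587/1932 + 4357/(1213/2041 - 127/93) = -587/1932 + 4357/(-146398/189813) = -587/1932 + 4357*(-189813/146398) = -587/1932 - 827015241/146398 = -114134241517/20202924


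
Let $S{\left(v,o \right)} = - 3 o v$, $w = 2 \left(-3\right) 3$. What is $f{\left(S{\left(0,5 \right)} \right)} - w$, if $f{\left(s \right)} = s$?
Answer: $18$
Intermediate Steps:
$w = -18$ ($w = \left(-6\right) 3 = -18$)
$S{\left(v,o \right)} = - 3 o v$
$f{\left(S{\left(0,5 \right)} \right)} - w = \left(-3\right) 5 \cdot 0 - -18 = 0 + 18 = 18$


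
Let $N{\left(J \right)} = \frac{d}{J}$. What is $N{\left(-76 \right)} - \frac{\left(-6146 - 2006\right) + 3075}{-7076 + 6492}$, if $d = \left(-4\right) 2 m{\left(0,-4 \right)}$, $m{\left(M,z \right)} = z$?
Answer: $- \frac{101135}{11096} \approx -9.1145$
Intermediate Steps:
$d = 32$ ($d = \left(-4\right) 2 \left(-4\right) = \left(-8\right) \left(-4\right) = 32$)
$N{\left(J \right)} = \frac{32}{J}$
$N{\left(-76 \right)} - \frac{\left(-6146 - 2006\right) + 3075}{-7076 + 6492} = \frac{32}{-76} - \frac{\left(-6146 - 2006\right) + 3075}{-7076 + 6492} = 32 \left(- \frac{1}{76}\right) - \frac{-8152 + 3075}{-584} = - \frac{8}{19} - \left(-5077\right) \left(- \frac{1}{584}\right) = - \frac{8}{19} - \frac{5077}{584} = - \frac{101135}{11096}$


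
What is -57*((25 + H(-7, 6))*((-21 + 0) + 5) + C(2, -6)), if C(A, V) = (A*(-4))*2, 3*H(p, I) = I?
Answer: 25536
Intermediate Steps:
H(p, I) = I/3
C(A, V) = -8*A (C(A, V) = -4*A*2 = -8*A)
-57*((25 + H(-7, 6))*((-21 + 0) + 5) + C(2, -6)) = -57*((25 + (⅓)*6)*((-21 + 0) + 5) - 8*2) = -57*((25 + 2)*(-21 + 5) - 16) = -57*(27*(-16) - 16) = -57*(-432 - 16) = -57*(-448) = 25536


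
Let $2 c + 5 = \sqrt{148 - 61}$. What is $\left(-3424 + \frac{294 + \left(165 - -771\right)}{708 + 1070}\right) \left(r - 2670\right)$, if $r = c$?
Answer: $\frac{16266550745}{1778} - \frac{3043321 \sqrt{87}}{1778} \approx 9.1328 \cdot 10^{6}$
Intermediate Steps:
$c = - \frac{5}{2} + \frac{\sqrt{87}}{2}$ ($c = - \frac{5}{2} + \frac{\sqrt{148 - 61}}{2} = - \frac{5}{2} + \frac{\sqrt{87}}{2} \approx 2.1637$)
$r = - \frac{5}{2} + \frac{\sqrt{87}}{2} \approx 2.1637$
$\left(-3424 + \frac{294 + \left(165 - -771\right)}{708 + 1070}\right) \left(r - 2670\right) = \left(-3424 + \frac{294 + \left(165 - -771\right)}{708 + 1070}\right) \left(\left(- \frac{5}{2} + \frac{\sqrt{87}}{2}\right) - 2670\right) = \left(-3424 + \frac{294 + \left(165 + 771\right)}{1778}\right) \left(- \frac{5345}{2} + \frac{\sqrt{87}}{2}\right) = \left(-3424 + \left(294 + 936\right) \frac{1}{1778}\right) \left(- \frac{5345}{2} + \frac{\sqrt{87}}{2}\right) = \left(-3424 + 1230 \cdot \frac{1}{1778}\right) \left(- \frac{5345}{2} + \frac{\sqrt{87}}{2}\right) = \left(-3424 + \frac{615}{889}\right) \left(- \frac{5345}{2} + \frac{\sqrt{87}}{2}\right) = - \frac{3043321 \left(- \frac{5345}{2} + \frac{\sqrt{87}}{2}\right)}{889} = \frac{16266550745}{1778} - \frac{3043321 \sqrt{87}}{1778}$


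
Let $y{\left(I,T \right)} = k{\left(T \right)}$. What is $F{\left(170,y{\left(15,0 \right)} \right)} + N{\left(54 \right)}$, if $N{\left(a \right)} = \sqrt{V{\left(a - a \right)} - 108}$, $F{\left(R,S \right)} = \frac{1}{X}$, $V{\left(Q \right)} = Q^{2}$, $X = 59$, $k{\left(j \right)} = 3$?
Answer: $\frac{1}{59} + 6 i \sqrt{3} \approx 0.016949 + 10.392 i$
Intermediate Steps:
$y{\left(I,T \right)} = 3$
$F{\left(R,S \right)} = \frac{1}{59}$
$N{\left(a \right)} = 6 i \sqrt{3}$ ($N{\left(a \right)} = \sqrt{\left(a - a\right)^{2} - 108} = \sqrt{0^{2} - 108} = \sqrt{0 - 108} = \sqrt{-108} = 6 i \sqrt{3}$)
$F{\left(170,y{\left(15,0 \right)} \right)} + N{\left(54 \right)} = \frac{1}{59} + 6 i \sqrt{3}$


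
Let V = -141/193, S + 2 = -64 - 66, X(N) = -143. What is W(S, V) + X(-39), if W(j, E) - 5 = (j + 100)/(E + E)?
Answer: -16370/141 ≈ -116.10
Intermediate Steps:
S = -132 (S = -2 + (-64 - 66) = -2 - 130 = -132)
V = -141/193 (V = -141*1/193 = -141/193 ≈ -0.73057)
W(j, E) = 5 + (100 + j)/(2*E) (W(j, E) = 5 + (j + 100)/(E + E) = 5 + (100 + j)/((2*E)) = 5 + (100 + j)*(1/(2*E)) = 5 + (100 + j)/(2*E))
W(S, V) + X(-39) = (100 - 132 + 10*(-141/193))/(2*(-141/193)) - 143 = (½)*(-193/141)*(100 - 132 - 1410/193) - 143 = (½)*(-193/141)*(-7586/193) - 143 = 3793/141 - 143 = -16370/141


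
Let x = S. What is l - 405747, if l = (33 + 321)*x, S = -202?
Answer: -477255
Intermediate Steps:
x = -202
l = -71508 (l = (33 + 321)*(-202) = 354*(-202) = -71508)
l - 405747 = -71508 - 405747 = -477255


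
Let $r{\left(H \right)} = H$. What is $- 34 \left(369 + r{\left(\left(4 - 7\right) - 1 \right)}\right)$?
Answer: $-12410$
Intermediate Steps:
$- 34 \left(369 + r{\left(\left(4 - 7\right) - 1 \right)}\right) = - 34 \left(369 + \left(\left(4 - 7\right) - 1\right)\right) = - 34 \left(369 - 4\right) = \left(-34\right) 365 = -12410$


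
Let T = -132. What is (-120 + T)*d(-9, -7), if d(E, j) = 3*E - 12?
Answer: 9828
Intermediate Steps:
d(E, j) = -12 + 3*E
(-120 + T)*d(-9, -7) = (-120 - 132)*(-12 + 3*(-9)) = -252*(-12 - 27) = -252*(-39) = 9828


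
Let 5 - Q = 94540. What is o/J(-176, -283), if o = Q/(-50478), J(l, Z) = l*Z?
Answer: 94535/2514208224 ≈ 3.7600e-5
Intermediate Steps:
Q = -94535 (Q = 5 - 1*94540 = 5 - 94540 = -94535)
J(l, Z) = Z*l
o = 94535/50478 (o = -94535/(-50478) = -94535*(-1/50478) = 94535/50478 ≈ 1.8728)
o/J(-176, -283) = 94535/(50478*((-283*(-176)))) = (94535/50478)/49808 = (94535/50478)*(1/49808) = 94535/2514208224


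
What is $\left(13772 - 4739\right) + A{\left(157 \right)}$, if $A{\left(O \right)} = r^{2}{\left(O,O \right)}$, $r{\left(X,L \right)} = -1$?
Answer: $9034$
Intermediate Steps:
$A{\left(O \right)} = 1$ ($A{\left(O \right)} = \left(-1\right)^{2} = 1$)
$\left(13772 - 4739\right) + A{\left(157 \right)} = \left(13772 - 4739\right) + 1 = 9033 + 1 = 9034$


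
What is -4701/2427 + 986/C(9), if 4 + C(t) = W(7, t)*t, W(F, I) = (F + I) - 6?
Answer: 331456/34787 ≈ 9.5282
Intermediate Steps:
W(F, I) = -6 + F + I
C(t) = -4 + t*(1 + t) (C(t) = -4 + (-6 + 7 + t)*t = -4 + (1 + t)*t = -4 + t*(1 + t))
-4701/2427 + 986/C(9) = -4701/2427 + 986/(-4 + 9*(1 + 9)) = -4701*1/2427 + 986/(-4 + 9*10) = -1567/809 + 986/(-4 + 90) = -1567/809 + 986/86 = -1567/809 + 986*(1/86) = -1567/809 + 493/43 = 331456/34787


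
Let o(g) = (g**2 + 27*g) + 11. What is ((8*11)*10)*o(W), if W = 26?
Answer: 1222320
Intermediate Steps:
o(g) = 11 + g**2 + 27*g
((8*11)*10)*o(W) = ((8*11)*10)*(11 + 26**2 + 27*26) = (88*10)*(11 + 676 + 702) = 880*1389 = 1222320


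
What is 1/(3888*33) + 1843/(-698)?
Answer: -118231787/44778096 ≈ -2.6404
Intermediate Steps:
1/(3888*33) + 1843/(-698) = (1/3888)*(1/33) + 1843*(-1/698) = 1/128304 - 1843/698 = -118231787/44778096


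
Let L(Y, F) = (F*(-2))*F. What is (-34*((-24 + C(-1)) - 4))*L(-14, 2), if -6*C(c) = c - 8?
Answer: -7208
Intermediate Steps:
C(c) = 4/3 - c/6 (C(c) = -(c - 8)/6 = -(-8 + c)/6 = 4/3 - c/6)
L(Y, F) = -2*F**2 (L(Y, F) = (-2*F)*F = -2*F**2)
(-34*((-24 + C(-1)) - 4))*L(-14, 2) = (-34*((-24 + (4/3 - 1/6*(-1))) - 4))*(-2*2**2) = (-34*((-24 + (4/3 + 1/6)) - 4))*(-2*4) = -34*((-24 + 3/2) - 4)*(-8) = -34*(-45/2 - 4)*(-8) = -34*(-53/2)*(-8) = 901*(-8) = -7208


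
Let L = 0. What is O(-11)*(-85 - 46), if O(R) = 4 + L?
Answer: -524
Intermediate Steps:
O(R) = 4 (O(R) = 4 + 0 = 4)
O(-11)*(-85 - 46) = 4*(-85 - 46) = 4*(-131) = -524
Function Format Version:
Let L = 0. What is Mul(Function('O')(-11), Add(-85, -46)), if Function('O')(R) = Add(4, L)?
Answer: -524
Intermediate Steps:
Function('O')(R) = 4 (Function('O')(R) = Add(4, 0) = 4)
Mul(Function('O')(-11), Add(-85, -46)) = Mul(4, Add(-85, -46)) = Mul(4, -131) = -524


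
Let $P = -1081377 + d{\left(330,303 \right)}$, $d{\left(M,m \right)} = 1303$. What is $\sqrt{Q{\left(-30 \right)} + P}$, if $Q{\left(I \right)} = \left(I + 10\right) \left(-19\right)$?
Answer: $3 i \sqrt{119966} \approx 1039.1 i$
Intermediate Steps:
$Q{\left(I \right)} = -190 - 19 I$ ($Q{\left(I \right)} = \left(10 + I\right) \left(-19\right) = -190 - 19 I$)
$P = -1080074$ ($P = -1081377 + 1303 = -1080074$)
$\sqrt{Q{\left(-30 \right)} + P} = \sqrt{\left(-190 - -570\right) - 1080074} = \sqrt{\left(-190 + 570\right) - 1080074} = \sqrt{380 - 1080074} = \sqrt{-1079694} = 3 i \sqrt{119966}$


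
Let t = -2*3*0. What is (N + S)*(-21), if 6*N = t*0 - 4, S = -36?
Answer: 770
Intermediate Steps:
t = 0 (t = -6*0 = 0)
N = -⅔ (N = (0*0 - 4)/6 = (0 - 4)/6 = (⅙)*(-4) = -⅔ ≈ -0.66667)
(N + S)*(-21) = (-⅔ - 36)*(-21) = -110/3*(-21) = 770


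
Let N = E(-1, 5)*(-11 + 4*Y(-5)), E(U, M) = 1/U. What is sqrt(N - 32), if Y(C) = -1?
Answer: I*sqrt(17) ≈ 4.1231*I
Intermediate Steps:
N = 15 (N = (-11 + 4*(-1))/(-1) = -(-11 - 4) = -1*(-15) = 15)
sqrt(N - 32) = sqrt(15 - 32) = sqrt(-17) = I*sqrt(17)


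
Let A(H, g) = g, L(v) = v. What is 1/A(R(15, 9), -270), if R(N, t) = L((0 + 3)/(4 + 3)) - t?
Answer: -1/270 ≈ -0.0037037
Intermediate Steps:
R(N, t) = 3/7 - t (R(N, t) = (0 + 3)/(4 + 3) - t = 3/7 - t)
1/A(R(15, 9), -270) = 1/(-270) = -1/270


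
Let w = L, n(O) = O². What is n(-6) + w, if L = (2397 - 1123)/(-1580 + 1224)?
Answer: 5771/178 ≈ 32.421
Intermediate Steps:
L = -637/178 (L = 1274/(-356) = 1274*(-1/356) = -637/178 ≈ -3.5787)
w = -637/178 ≈ -3.5787
n(-6) + w = (-6)² - 637/178 = 36 - 637/178 = 5771/178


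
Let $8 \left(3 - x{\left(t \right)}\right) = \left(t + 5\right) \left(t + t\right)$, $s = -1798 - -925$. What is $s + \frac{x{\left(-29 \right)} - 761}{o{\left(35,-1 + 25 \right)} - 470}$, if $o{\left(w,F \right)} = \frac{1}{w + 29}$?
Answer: $- \frac{26199319}{30079} \approx -871.02$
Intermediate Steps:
$o{\left(w,F \right)} = \frac{1}{29 + w}$
$s = -873$ ($s = -1798 + 925 = -873$)
$x{\left(t \right)} = 3 - \frac{t \left(5 + t\right)}{4}$ ($x{\left(t \right)} = 3 - \frac{\left(t + 5\right) \left(t + t\right)}{8} = 3 - \frac{\left(5 + t\right) 2 t}{8} = 3 - \frac{2 t \left(5 + t\right)}{8} = 3 - \frac{t \left(5 + t\right)}{4}$)
$s + \frac{x{\left(-29 \right)} - 761}{o{\left(35,-1 + 25 \right)} - 470} = -873 + \frac{\left(3 - - \frac{145}{4} - \frac{\left(-29\right)^{2}}{4}\right) - 761}{\frac{1}{29 + 35} - 470} = -873 + \frac{\left(3 + \frac{145}{4} - \frac{841}{4}\right) - 761}{\frac{1}{64} - 470} = -873 + \frac{-171 - 761}{- \frac{30079}{64}} = -873 - - \frac{59648}{30079} = -873 + \frac{59648}{30079} = - \frac{26199319}{30079}$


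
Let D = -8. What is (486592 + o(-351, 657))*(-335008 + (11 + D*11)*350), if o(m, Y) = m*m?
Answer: -220719454694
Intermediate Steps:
o(m, Y) = m**2
(486592 + o(-351, 657))*(-335008 + (11 + D*11)*350) = (486592 + (-351)**2)*(-335008 + (11 - 8*11)*350) = (486592 + 123201)*(-335008 + (11 - 88)*350) = 609793*(-335008 - 77*350) = 609793*(-335008 - 26950) = 609793*(-361958) = -220719454694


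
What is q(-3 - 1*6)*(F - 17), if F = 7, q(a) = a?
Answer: 90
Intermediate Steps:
q(-3 - 1*6)*(F - 17) = (-3 - 1*6)*(7 - 17) = (-3 - 6)*(-10) = -9*(-10) = 90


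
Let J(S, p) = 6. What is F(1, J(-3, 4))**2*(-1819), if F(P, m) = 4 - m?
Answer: -7276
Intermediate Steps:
F(1, J(-3, 4))**2*(-1819) = (4 - 1*6)**2*(-1819) = (4 - 6)**2*(-1819) = (-2)**2*(-1819) = 4*(-1819) = -7276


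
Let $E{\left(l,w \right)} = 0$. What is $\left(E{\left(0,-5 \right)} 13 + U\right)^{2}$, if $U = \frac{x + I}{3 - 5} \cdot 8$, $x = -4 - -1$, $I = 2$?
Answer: $16$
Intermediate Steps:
$x = -3$ ($x = -4 + 1 = -3$)
$U = 4$ ($U = \frac{-3 + 2}{3 - 5} \cdot 8 = - \frac{1}{-2} \cdot 8 = \left(-1\right) \left(- \frac{1}{2}\right) 8 = \frac{1}{2} \cdot 8 = 4$)
$\left(E{\left(0,-5 \right)} 13 + U\right)^{2} = \left(0 \cdot 13 + 4\right)^{2} = \left(0 + 4\right)^{2} = 4^{2} = 16$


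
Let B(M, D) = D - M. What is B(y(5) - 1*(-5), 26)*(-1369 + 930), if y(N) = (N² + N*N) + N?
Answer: 14926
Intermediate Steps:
y(N) = N + 2*N² (y(N) = (N² + N²) + N = 2*N² + N = N + 2*N²)
B(y(5) - 1*(-5), 26)*(-1369 + 930) = (26 - (5*(1 + 2*5) - 1*(-5)))*(-1369 + 930) = (26 - (5*(1 + 10) + 5))*(-439) = (26 - (5*11 + 5))*(-439) = (26 - (55 + 5))*(-439) = (26 - 1*60)*(-439) = (26 - 60)*(-439) = -34*(-439) = 14926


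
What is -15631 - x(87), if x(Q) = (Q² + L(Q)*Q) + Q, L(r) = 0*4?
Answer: -23287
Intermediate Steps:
L(r) = 0
x(Q) = Q + Q² (x(Q) = (Q² + 0*Q) + Q = (Q² + 0) + Q = Q² + Q = Q + Q²)
-15631 - x(87) = -15631 - 87*(1 + 87) = -15631 - 87*88 = -15631 - 1*7656 = -15631 - 7656 = -23287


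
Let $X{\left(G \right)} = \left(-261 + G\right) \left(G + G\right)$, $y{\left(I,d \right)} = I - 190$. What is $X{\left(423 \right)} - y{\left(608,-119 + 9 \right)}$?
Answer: $136634$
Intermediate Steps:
$y{\left(I,d \right)} = -190 + I$ ($y{\left(I,d \right)} = I - 190 = -190 + I$)
$X{\left(G \right)} = 2 G \left(-261 + G\right)$ ($X{\left(G \right)} = \left(-261 + G\right) 2 G = 2 G \left(-261 + G\right)$)
$X{\left(423 \right)} - y{\left(608,-119 + 9 \right)} = 2 \cdot 423 \left(-261 + 423\right) - \left(-190 + 608\right) = 2 \cdot 423 \cdot 162 - 418 = 137052 - 418 = 136634$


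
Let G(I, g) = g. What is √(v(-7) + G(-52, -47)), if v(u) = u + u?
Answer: I*√61 ≈ 7.8102*I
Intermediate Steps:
v(u) = 2*u
√(v(-7) + G(-52, -47)) = √(2*(-7) - 47) = √(-14 - 47) = √(-61) = I*√61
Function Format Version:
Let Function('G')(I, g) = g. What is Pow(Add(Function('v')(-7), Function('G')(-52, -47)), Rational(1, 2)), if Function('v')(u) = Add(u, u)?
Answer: Mul(I, Pow(61, Rational(1, 2))) ≈ Mul(7.8102, I)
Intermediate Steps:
Function('v')(u) = Mul(2, u)
Pow(Add(Function('v')(-7), Function('G')(-52, -47)), Rational(1, 2)) = Pow(Add(Mul(2, -7), -47), Rational(1, 2)) = Pow(Add(-14, -47), Rational(1, 2)) = Pow(-61, Rational(1, 2)) = Mul(I, Pow(61, Rational(1, 2)))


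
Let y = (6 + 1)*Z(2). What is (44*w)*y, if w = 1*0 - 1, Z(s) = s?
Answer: -616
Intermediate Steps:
w = -1 (w = 0 - 1 = -1)
y = 14 (y = (6 + 1)*2 = 7*2 = 14)
(44*w)*y = (44*(-1))*14 = -44*14 = -616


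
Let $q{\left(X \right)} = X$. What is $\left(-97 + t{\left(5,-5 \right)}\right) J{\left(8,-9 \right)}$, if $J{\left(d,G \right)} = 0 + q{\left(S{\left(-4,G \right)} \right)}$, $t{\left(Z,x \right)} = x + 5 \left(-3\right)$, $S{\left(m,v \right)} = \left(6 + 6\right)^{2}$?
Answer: $-16848$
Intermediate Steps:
$S{\left(m,v \right)} = 144$ ($S{\left(m,v \right)} = 12^{2} = 144$)
$t{\left(Z,x \right)} = -15 + x$ ($t{\left(Z,x \right)} = x - 15 = -15 + x$)
$J{\left(d,G \right)} = 144$ ($J{\left(d,G \right)} = 0 + 144 = 144$)
$\left(-97 + t{\left(5,-5 \right)}\right) J{\left(8,-9 \right)} = \left(-97 - 20\right) 144 = \left(-117\right) 144 = -16848$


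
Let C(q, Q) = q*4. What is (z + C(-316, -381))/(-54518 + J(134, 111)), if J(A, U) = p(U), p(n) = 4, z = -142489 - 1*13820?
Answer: 157573/54514 ≈ 2.8905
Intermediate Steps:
C(q, Q) = 4*q
z = -156309 (z = -142489 - 13820 = -156309)
J(A, U) = 4
(z + C(-316, -381))/(-54518 + J(134, 111)) = (-156309 + 4*(-316))/(-54518 + 4) = (-156309 - 1264)/(-54514) = -157573*(-1/54514) = 157573/54514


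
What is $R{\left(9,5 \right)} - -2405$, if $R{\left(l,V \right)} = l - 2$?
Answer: $2412$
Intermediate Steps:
$R{\left(l,V \right)} = -2 + l$
$R{\left(9,5 \right)} - -2405 = \left(-2 + 9\right) - -2405 = 7 + 2405 = 2412$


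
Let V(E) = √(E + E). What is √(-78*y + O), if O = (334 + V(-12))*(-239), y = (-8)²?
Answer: √(-84818 - 478*I*√6) ≈ 2.01 - 291.24*I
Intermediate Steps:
y = 64
V(E) = √2*√E (V(E) = √(2*E) = √2*√E)
O = -79826 - 478*I*√6 (O = (334 + √2*√(-12))*(-239) = (334 + √2*(2*I*√3))*(-239) = (334 + 2*I*√6)*(-239) = -79826 - 478*I*√6 ≈ -79826.0 - 1170.9*I)
√(-78*y + O) = √(-78*64 + (-79826 - 478*I*√6)) = √(-4992 + (-79826 - 478*I*√6)) = √(-84818 - 478*I*√6)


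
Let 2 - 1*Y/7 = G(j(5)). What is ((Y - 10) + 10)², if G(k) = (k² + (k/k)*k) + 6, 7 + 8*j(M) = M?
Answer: 182329/256 ≈ 712.22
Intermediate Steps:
j(M) = -7/8 + M/8
G(k) = 6 + k + k² (G(k) = (k² + 1*k) + 6 = (k² + k) + 6 = (k + k²) + 6 = 6 + k + k²)
Y = -427/16 (Y = 14 - 7*(6 + (-7/8 + (⅛)*5) + (-7/8 + (⅛)*5)²) = 14 - 7*(6 + (-7/8 + 5/8) + (-7/8 + 5/8)²) = 14 - 7*(6 - ¼ + (-¼)²) = 14 - 7*(6 - ¼ + 1/16) = 14 - 7*93/16 = 14 - 651/16 = -427/16 ≈ -26.688)
((Y - 10) + 10)² = ((-427/16 - 10) + 10)² = (-587/16 + 10)² = (-427/16)² = 182329/256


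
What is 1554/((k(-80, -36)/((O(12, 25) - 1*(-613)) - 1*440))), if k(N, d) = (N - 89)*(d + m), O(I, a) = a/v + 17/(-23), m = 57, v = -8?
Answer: -1151477/15548 ≈ -74.059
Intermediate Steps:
O(I, a) = -17/23 - a/8 (O(I, a) = a/(-8) + 17/(-23) = a*(-1/8) + 17*(-1/23) = -a/8 - 17/23 = -17/23 - a/8)
k(N, d) = (-89 + N)*(57 + d) (k(N, d) = (N - 89)*(d + 57) = (-89 + N)*(57 + d))
1554/((k(-80, -36)/((O(12, 25) - 1*(-613)) - 1*440))) = 1554/(((-5073 - 89*(-36) + 57*(-80) - 80*(-36))/(((-17/23 - 1/8*25) - 1*(-613)) - 1*440))) = 1554/(((-5073 + 3204 - 4560 + 2880)/(((-17/23 - 25/8) + 613) - 440))) = 1554/((-3549/((-711/184 + 613) - 440))) = 1554/((-3549/(112081/184 - 440))) = 1554/((-3549/31121/184)) = 1554/((-3549*184/31121)) = 1554/(-653016/31121) = 1554*(-31121/653016) = -1151477/15548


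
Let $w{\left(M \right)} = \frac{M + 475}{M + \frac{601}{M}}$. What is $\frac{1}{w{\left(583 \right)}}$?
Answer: $\frac{170245}{308407} \approx 0.55201$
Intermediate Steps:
$w{\left(M \right)} = \frac{475 + M}{M + \frac{601}{M}}$
$\frac{1}{w{\left(583 \right)}} = \frac{1}{583 \frac{1}{601 + 583^{2}} \left(475 + 583\right)} = \frac{1}{583 \frac{1}{601 + 339889} \cdot 1058} = \frac{1}{583 \cdot \frac{1}{340490} \cdot 1058} = \frac{1}{\frac{308407}{170245}} = \frac{170245}{308407}$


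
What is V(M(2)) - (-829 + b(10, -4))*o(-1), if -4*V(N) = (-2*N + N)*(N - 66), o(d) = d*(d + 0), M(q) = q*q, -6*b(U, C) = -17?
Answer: 4585/6 ≈ 764.17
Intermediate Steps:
b(U, C) = 17/6 (b(U, C) = -⅙*(-17) = 17/6)
M(q) = q²
o(d) = d² (o(d) = d*d = d²)
V(N) = N*(-66 + N)/4 (V(N) = -(-2*N + N)*(N - 66)/4 = -(-N)*(-66 + N)/4 = -(-1)*N*(-66 + N)/4 = N*(-66 + N)/4)
V(M(2)) - (-829 + b(10, -4))*o(-1) = (¼)*2²*(-66 + 2²) - (-829 + 17/6)*(-1)² = (¼)*4*(-66 + 4) - (-4957)/6 = (¼)*4*(-62) - 1*(-4957/6) = -62 + 4957/6 = 4585/6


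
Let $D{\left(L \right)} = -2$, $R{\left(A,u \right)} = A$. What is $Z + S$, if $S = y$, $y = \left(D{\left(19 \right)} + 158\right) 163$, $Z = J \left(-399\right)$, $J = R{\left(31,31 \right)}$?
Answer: $13059$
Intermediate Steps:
$J = 31$
$Z = -12369$ ($Z = 31 \left(-399\right) = -12369$)
$y = 25428$ ($y = \left(-2 + 158\right) 163 = 156 \cdot 163 = 25428$)
$S = 25428$
$Z + S = -12369 + 25428 = 13059$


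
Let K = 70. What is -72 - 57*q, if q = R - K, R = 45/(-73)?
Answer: 288579/73 ≈ 3953.1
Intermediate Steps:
R = -45/73 (R = 45*(-1/73) = -45/73 ≈ -0.61644)
q = -5155/73 (q = -45/73 - 1*70 = -45/73 - 70 = -5155/73 ≈ -70.616)
-72 - 57*q = -72 - 57*(-5155/73) = -72 + 293835/73 = 288579/73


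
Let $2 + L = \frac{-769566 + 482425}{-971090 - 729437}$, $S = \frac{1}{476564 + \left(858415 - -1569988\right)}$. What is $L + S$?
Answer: $- \frac{9045812805344}{4939974817609} \approx -1.8311$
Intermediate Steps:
$S = \frac{1}{2904967}$ ($S = \frac{1}{476564 + \left(858415 + 1569988\right)} = \frac{1}{476564 + 2428403} = \frac{1}{2904967} \approx 3.4424 \cdot 10^{-7}$)
$L = - \frac{3113913}{1700527}$ ($L = -2 + \frac{-769566 + 482425}{-971090 - 729437} = -2 - \frac{287141}{-1700527} = -2 - - \frac{287141}{1700527} = -2 + \frac{287141}{1700527} = - \frac{3113913}{1700527} \approx -1.8311$)
$L + S = - \frac{3113913}{1700527} + \frac{1}{2904967} = - \frac{9045812805344}{4939974817609}$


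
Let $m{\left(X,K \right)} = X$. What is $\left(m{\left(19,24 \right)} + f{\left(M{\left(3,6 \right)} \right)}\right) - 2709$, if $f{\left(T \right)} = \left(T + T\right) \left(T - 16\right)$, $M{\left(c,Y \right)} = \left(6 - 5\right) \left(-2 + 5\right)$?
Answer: $-2768$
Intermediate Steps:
$M{\left(c,Y \right)} = 3$ ($M{\left(c,Y \right)} = 1 \cdot 3 = 3$)
$f{\left(T \right)} = 2 T \left(-16 + T\right)$
$\left(m{\left(19,24 \right)} + f{\left(M{\left(3,6 \right)} \right)}\right) - 2709 = \left(19 + 2 \cdot 3 \left(-16 + 3\right)\right) - 2709 = \left(19 + 2 \cdot 3 \left(-13\right)\right) - 2709 = \left(19 - 78\right) - 2709 = -59 - 2709 = -2768$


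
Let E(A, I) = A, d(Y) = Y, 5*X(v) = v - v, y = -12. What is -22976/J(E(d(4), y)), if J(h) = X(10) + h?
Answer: -5744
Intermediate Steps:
X(v) = 0 (X(v) = (v - v)/5 = (1/5)*0 = 0)
J(h) = h (J(h) = 0 + h = h)
-22976/J(E(d(4), y)) = -22976/4 = -22976*1/4 = -5744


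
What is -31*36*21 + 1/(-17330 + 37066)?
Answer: -462532895/19736 ≈ -23436.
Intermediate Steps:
-31*36*21 + 1/(-17330 + 37066) = -1116*21 + 1/19736 = -23436 + 1/19736 = -462532895/19736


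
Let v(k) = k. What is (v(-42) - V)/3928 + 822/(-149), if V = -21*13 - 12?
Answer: -3192609/585272 ≈ -5.4549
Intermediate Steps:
V = -285 (V = -273 - 12 = -285)
(v(-42) - V)/3928 + 822/(-149) = (-42 - 1*(-285))/3928 + 822/(-149) = (-42 + 285)*(1/3928) + 822*(-1/149) = 243*(1/3928) - 822/149 = 243/3928 - 822/149 = -3192609/585272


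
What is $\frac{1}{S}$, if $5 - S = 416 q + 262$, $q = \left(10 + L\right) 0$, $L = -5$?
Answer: $- \frac{1}{257} \approx -0.0038911$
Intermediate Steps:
$q = 0$ ($q = \left(10 - 5\right) 0 = 5 \cdot 0 = 0$)
$S = -257$ ($S = 5 - \left(416 \cdot 0 + 262\right) = 5 - \left(0 + 262\right) = 5 - 262 = -257$)
$\frac{1}{S} = \frac{1}{-257} = - \frac{1}{257}$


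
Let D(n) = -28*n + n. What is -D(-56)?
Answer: -1512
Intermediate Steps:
D(n) = -27*n
-D(-56) = -(-27)*(-56) = -1*1512 = -1512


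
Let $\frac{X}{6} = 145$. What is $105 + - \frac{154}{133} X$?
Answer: $- \frac{17145}{19} \approx -902.37$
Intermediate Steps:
$X = 870$ ($X = 6 \cdot 145 = 870$)
$105 + - \frac{154}{133} X = 105 + - \frac{154}{133} \cdot 870 = 105 + \left(-154\right) \frac{1}{133} \cdot 870 = 105 - \frac{19140}{19} = - \frac{17145}{19}$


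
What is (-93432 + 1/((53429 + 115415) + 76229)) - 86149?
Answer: -44010454412/245073 ≈ -1.7958e+5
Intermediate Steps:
(-93432 + 1/((53429 + 115415) + 76229)) - 86149 = (-93432 + 1/(168844 + 76229)) - 86149 = (-93432 + 1/245073) - 86149 = -22897660535/245073 - 86149 = -44010454412/245073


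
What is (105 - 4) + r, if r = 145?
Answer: 246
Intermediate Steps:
(105 - 4) + r = (105 - 4) + 145 = 101 + 145 = 246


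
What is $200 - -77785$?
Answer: $77985$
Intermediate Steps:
$200 - -77785 = 200 + 77785 = 77985$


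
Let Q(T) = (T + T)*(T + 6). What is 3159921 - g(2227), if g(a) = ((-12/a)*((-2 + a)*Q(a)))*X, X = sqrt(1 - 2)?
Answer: 3159921 + 119242200*I ≈ 3.1599e+6 + 1.1924e+8*I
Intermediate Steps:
Q(T) = 2*T*(6 + T) (Q(T) = (2*T)*(6 + T) = 2*T*(6 + T))
X = I (X = sqrt(-1) = I ≈ 1.0*I)
g(a) = -24*I*(-2 + a)*(6 + a) (g(a) = ((-12/a)*((-2 + a)*(2*a*(6 + a))))*I = ((-12/a)*(2*a*(-2 + a)*(6 + a)))*I = (-24*(-2 + a)*(6 + a))*I = -24*I*(-2 + a)*(6 + a))
3159921 - g(2227) = 3159921 - (-24)*I*(-2 + 2227)*(6 + 2227) = 3159921 - (-24)*I*2225*2233 = 3159921 - (-119242200)*I = 3159921 + 119242200*I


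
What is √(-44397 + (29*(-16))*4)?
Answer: I*√46253 ≈ 215.07*I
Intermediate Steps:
√(-44397 + (29*(-16))*4) = √(-44397 - 464*4) = √(-44397 - 1856) = √(-46253) = I*√46253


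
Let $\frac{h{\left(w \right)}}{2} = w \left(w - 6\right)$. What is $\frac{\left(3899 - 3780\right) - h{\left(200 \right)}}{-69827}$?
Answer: $\frac{77481}{69827} \approx 1.1096$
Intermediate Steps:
$h{\left(w \right)} = 2 w \left(-6 + w\right)$ ($h{\left(w \right)} = 2 w \left(w - 6\right) = 2 w \left(-6 + w\right)$)
$\frac{\left(3899 - 3780\right) - h{\left(200 \right)}}{-69827} = \frac{\left(3899 - 3780\right) - 2 \cdot 200 \left(-6 + 200\right)}{-69827} = \left(119 - 2 \cdot 200 \cdot 194\right) \left(- \frac{1}{69827}\right) = \left(119 - 77600\right) \left(- \frac{1}{69827}\right) = \left(-77481\right) \left(- \frac{1}{69827}\right) = \frac{77481}{69827}$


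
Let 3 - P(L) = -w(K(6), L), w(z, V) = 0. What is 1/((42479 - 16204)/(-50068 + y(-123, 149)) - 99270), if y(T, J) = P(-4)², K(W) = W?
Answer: -50059/4969383205 ≈ -1.0073e-5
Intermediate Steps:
P(L) = 3 (P(L) = 3 - (-1)*0 = 3 - 1*0 = 3 + 0 = 3)
y(T, J) = 9 (y(T, J) = 3² = 9)
1/((42479 - 16204)/(-50068 + y(-123, 149)) - 99270) = 1/((42479 - 16204)/(-50068 + 9) - 99270) = 1/(26275/(-50059) - 99270) = 1/(26275*(-1/50059) - 99270) = 1/(-26275/50059 - 99270) = 1/(-4969383205/50059) = -50059/4969383205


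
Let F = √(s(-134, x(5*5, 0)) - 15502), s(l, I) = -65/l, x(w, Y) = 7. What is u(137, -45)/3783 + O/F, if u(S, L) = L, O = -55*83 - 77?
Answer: -15/1261 + 4642*I*√278345202/2077203 ≈ -0.011895 + 37.284*I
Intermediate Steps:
F = I*√278345202/134 (F = √(-65/(-134) - 15502) = √(-65*(-1/134) - 15502) = √(65/134 - 15502) = √(-2077203/134) = I*√278345202/134 ≈ 124.51*I)
O = -4642 (O = -4565 - 77 = -4642)
u(137, -45)/3783 + O/F = -45/3783 - 4642*(-I*√278345202/2077203) = -45*1/3783 - (-4642)*I*√278345202/2077203 = -15/1261 + 4642*I*√278345202/2077203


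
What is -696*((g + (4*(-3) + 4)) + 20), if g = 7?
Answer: -13224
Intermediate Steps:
-696*((g + (4*(-3) + 4)) + 20) = -696*((7 + (4*(-3) + 4)) + 20) = -696*((7 + (-12 + 4)) + 20) = -696*((7 - 8) + 20) = -696*(-1 + 20) = -696*19 = -13224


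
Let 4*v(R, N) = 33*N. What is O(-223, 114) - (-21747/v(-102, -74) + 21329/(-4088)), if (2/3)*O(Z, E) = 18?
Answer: -73557/21608 ≈ -3.4042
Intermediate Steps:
O(Z, E) = 27 (O(Z, E) = (3/2)*18 = 27)
v(R, N) = 33*N/4 (v(R, N) = (33*N)/4 = 33*N/4)
O(-223, 114) - (-21747/v(-102, -74) + 21329/(-4088)) = 27 - (-21747/((33/4)*(-74)) + 21329/(-4088)) = 27 - (-21747/(-1221/2) + 21329*(-1/4088)) = 27 - (-21747*(-2/1221) - 3047/584) = 27 - (1318/37 - 3047/584) = 27 - 1*656973/21608 = 27 - 656973/21608 = -73557/21608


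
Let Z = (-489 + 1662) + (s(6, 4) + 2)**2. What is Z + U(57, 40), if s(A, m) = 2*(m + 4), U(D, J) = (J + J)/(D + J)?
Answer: 145289/97 ≈ 1497.8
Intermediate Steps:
U(D, J) = 2*J/(D + J) (U(D, J) = (2*J)/(D + J) = 2*J/(D + J))
s(A, m) = 8 + 2*m (s(A, m) = 2*(4 + m) = 8 + 2*m)
Z = 1497 (Z = (-489 + 1662) + ((8 + 2*4) + 2)**2 = 1173 + ((8 + 8) + 2)**2 = 1173 + (16 + 2)**2 = 1173 + 18**2 = 1173 + 324 = 1497)
Z + U(57, 40) = 1497 + 2*40/(57 + 40) = 1497 + 2*40/97 = 1497 + 2*40*(1/97) = 1497 + 80/97 = 145289/97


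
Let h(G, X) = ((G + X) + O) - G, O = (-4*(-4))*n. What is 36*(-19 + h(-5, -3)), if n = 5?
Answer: 2088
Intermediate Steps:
O = 80 (O = -4*(-4)*5 = 16*5 = 80)
h(G, X) = 80 + X (h(G, X) = ((G + X) + 80) - G = (80 + G + X) - G = 80 + X)
36*(-19 + h(-5, -3)) = 36*(-19 + (80 - 3)) = 36*(-19 + 77) = 36*58 = 2088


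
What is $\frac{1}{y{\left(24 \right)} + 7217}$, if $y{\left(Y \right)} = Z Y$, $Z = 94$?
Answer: $\frac{1}{9473} \approx 0.00010556$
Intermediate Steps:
$y{\left(Y \right)} = 94 Y$
$\frac{1}{y{\left(24 \right)} + 7217} = \frac{1}{94 \cdot 24 + 7217} = \frac{1}{2256 + 7217} = \frac{1}{9473}$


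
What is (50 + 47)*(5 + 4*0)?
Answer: 485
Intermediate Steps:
(50 + 47)*(5 + 4*0) = 97*(5 + 0) = 97*5 = 485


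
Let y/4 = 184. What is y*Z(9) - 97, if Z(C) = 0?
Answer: -97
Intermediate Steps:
y = 736 (y = 4*184 = 736)
y*Z(9) - 97 = 736*0 - 97 = 0 - 97 = -97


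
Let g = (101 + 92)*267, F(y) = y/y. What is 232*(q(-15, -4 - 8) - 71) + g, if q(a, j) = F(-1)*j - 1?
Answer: 32043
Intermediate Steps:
F(y) = 1
q(a, j) = -1 + j (q(a, j) = 1*j - 1 = j - 1 = -1 + j)
g = 51531 (g = 193*267 = 51531)
232*(q(-15, -4 - 8) - 71) + g = 232*((-1 + (-4 - 8)) - 71) + 51531 = 232*((-1 - 12) - 71) + 51531 = 232*(-13 - 71) + 51531 = 232*(-84) + 51531 = -19488 + 51531 = 32043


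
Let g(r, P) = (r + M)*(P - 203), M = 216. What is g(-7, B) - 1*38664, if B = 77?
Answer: -64998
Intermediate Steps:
g(r, P) = (-203 + P)*(216 + r) (g(r, P) = (r + 216)*(P - 203) = (216 + r)*(-203 + P) = (-203 + P)*(216 + r))
g(-7, B) - 1*38664 = (-43848 - 203*(-7) + 216*77 + 77*(-7)) - 1*38664 = (-43848 + 1421 + 16632 - 539) - 38664 = -26334 - 38664 = -64998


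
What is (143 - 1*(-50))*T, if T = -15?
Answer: -2895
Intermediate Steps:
(143 - 1*(-50))*T = (143 - 1*(-50))*(-15) = (143 + 50)*(-15) = 193*(-15) = -2895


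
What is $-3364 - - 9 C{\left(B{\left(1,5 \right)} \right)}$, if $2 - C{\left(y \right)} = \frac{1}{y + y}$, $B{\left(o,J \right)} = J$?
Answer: $- \frac{33469}{10} \approx -3346.9$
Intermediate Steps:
$C{\left(y \right)} = 2 - \frac{1}{2 y}$ ($C{\left(y \right)} = 2 - \frac{1}{y + y} = 2 - \frac{1}{2 y}$)
$-3364 - - 9 C{\left(B{\left(1,5 \right)} \right)} = -3364 - - 9 \left(2 - \frac{1}{2 \cdot 5}\right) = -3364 - - 9 \left(2 - \frac{1}{10}\right) = -3364 - \left(-9\right) \frac{19}{10} = -3364 - - \frac{171}{10} = -3364 + \frac{171}{10} = - \frac{33469}{10}$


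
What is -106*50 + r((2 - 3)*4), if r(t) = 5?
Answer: -5295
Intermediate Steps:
-106*50 + r((2 - 3)*4) = -106*50 + 5 = -5300 + 5 = -5295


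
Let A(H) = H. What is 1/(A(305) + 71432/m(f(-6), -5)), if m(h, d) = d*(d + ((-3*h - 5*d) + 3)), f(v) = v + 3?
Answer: -20/2829 ≈ -0.0070696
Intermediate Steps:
f(v) = 3 + v
m(h, d) = d*(3 - 4*d - 3*h) (m(h, d) = d*(d + ((-5*d - 3*h) + 3)) = d*(d + (3 - 5*d - 3*h)) = d*(3 - 4*d - 3*h))
1/(A(305) + 71432/m(f(-6), -5)) = 1/(305 + 71432/((-5*(3 - 4*(-5) - 3*(3 - 6))))) = 1/(305 + 71432/((-5*(3 + 20 - 3*(-3))))) = 1/(305 + 71432/((-5*(3 + 20 + 9)))) = 1/(305 + 71432/((-5*32))) = 1/(305 + 71432/(-160)) = 1/(305 + 71432*(-1/160)) = 1/(305 - 8929/20) = 1/(-2829/20) = -20/2829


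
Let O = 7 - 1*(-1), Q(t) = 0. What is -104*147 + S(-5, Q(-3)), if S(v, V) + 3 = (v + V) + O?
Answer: -15288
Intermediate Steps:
O = 8 (O = 7 + 1 = 8)
S(v, V) = 5 + V + v (S(v, V) = -3 + ((v + V) + 8) = -3 + ((V + v) + 8) = -3 + (8 + V + v) = 5 + V + v)
-104*147 + S(-5, Q(-3)) = -104*147 + (5 + 0 - 5) = -15288 + 0 = -15288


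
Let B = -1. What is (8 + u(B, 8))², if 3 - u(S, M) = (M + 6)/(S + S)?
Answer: 324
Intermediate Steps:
u(S, M) = 3 - (6 + M)/(2*S) (u(S, M) = 3 - (M + 6)/(S + S) = 3 - (6 + M)/(2*S))
(8 + u(B, 8))² = (8 + (½)*(-6 - 1*8 + 6*(-1))/(-1))² = (8 + (½)*(-1)*(-6 - 8 - 6))² = (8 + (½)*(-1)*(-20))² = (8 + 10)² = 18² = 324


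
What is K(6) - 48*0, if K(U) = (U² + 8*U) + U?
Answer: 90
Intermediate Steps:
K(U) = U² + 9*U
K(6) - 48*0 = 6*(9 + 6) - 48*0 = 6*15 + 0 = 90 + 0 = 90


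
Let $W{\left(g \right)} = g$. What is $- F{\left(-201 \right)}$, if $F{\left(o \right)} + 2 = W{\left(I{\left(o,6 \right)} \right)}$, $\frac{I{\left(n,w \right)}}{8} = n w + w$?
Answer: $9602$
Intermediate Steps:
$I{\left(n,w \right)} = 8 w + 8 n w$ ($I{\left(n,w \right)} = 8 \left(n w + w\right) = 8 \left(w + n w\right) = 8 w + 8 n w$)
$F{\left(o \right)} = 46 + 48 o$ ($F{\left(o \right)} = -2 + 8 \cdot 6 \left(1 + o\right) = -2 + \left(48 + 48 o\right) = 46 + 48 o$)
$- F{\left(-201 \right)} = - (46 + 48 \left(-201\right)) = - (46 - 9648) = \left(-1\right) \left(-9602\right) = 9602$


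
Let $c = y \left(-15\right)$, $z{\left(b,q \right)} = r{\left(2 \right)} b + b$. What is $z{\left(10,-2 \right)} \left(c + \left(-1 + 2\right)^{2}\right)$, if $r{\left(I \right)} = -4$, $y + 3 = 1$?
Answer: $-930$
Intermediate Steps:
$y = -2$ ($y = -3 + 1 = -2$)
$z{\left(b,q \right)} = - 3 b$ ($z{\left(b,q \right)} = - 4 b + b = - 3 b$)
$c = 30$ ($c = \left(-2\right) \left(-15\right) = 30$)
$z{\left(10,-2 \right)} \left(c + \left(-1 + 2\right)^{2}\right) = \left(-3\right) 10 \left(30 + \left(-1 + 2\right)^{2}\right) = - 30 \left(30 + 1^{2}\right) = - 30 \left(30 + 1\right) = \left(-30\right) 31 = -930$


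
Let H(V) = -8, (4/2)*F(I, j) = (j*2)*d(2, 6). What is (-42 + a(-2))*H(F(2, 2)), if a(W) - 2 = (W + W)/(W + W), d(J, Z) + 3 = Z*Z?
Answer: 312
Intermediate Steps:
d(J, Z) = -3 + Z² (d(J, Z) = -3 + Z*Z = -3 + Z²)
F(I, j) = 33*j (F(I, j) = ((j*2)*(-3 + 6²))/2 = ((2*j)*(-3 + 36))/2 = ((2*j)*33)/2 = (66*j)/2 = 33*j)
a(W) = 3 (a(W) = 2 + (W + W)/(W + W) = 2 + (2*W)/((2*W)) = 2 + (2*W)*(1/(2*W)) = 2 + 1 = 3)
(-42 + a(-2))*H(F(2, 2)) = (-42 + 3)*(-8) = -39*(-8) = 312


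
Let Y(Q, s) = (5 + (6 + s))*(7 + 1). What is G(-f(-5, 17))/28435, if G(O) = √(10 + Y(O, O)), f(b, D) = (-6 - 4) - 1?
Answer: √186/28435 ≈ 0.00047963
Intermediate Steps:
f(b, D) = -11 (f(b, D) = -10 - 1 = -11)
Y(Q, s) = 88 + 8*s (Y(Q, s) = (11 + s)*8 = 88 + 8*s)
G(O) = √(98 + 8*O) (G(O) = √(10 + (88 + 8*O)) = √(98 + 8*O))
G(-f(-5, 17))/28435 = √(98 + 8*(-1*(-11)))/28435 = √(98 + 8*11)*(1/28435) = √(98 + 88)*(1/28435) = √186*(1/28435) = √186/28435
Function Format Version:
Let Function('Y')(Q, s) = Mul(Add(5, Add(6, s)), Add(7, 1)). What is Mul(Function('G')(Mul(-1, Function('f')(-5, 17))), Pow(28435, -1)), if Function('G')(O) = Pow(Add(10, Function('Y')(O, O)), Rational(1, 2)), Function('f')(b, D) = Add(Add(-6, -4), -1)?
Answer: Mul(Rational(1, 28435), Pow(186, Rational(1, 2))) ≈ 0.00047963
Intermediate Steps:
Function('f')(b, D) = -11 (Function('f')(b, D) = Add(-10, -1) = -11)
Function('Y')(Q, s) = Add(88, Mul(8, s)) (Function('Y')(Q, s) = Mul(Add(11, s), 8) = Add(88, Mul(8, s)))
Function('G')(O) = Pow(Add(98, Mul(8, O)), Rational(1, 2)) (Function('G')(O) = Pow(Add(10, Add(88, Mul(8, O))), Rational(1, 2)) = Pow(Add(98, Mul(8, O)), Rational(1, 2)))
Mul(Function('G')(Mul(-1, Function('f')(-5, 17))), Pow(28435, -1)) = Mul(Pow(Add(98, Mul(8, Mul(-1, -11))), Rational(1, 2)), Pow(28435, -1)) = Mul(Pow(Add(98, Mul(8, 11)), Rational(1, 2)), Rational(1, 28435)) = Mul(Pow(Add(98, 88), Rational(1, 2)), Rational(1, 28435)) = Mul(Pow(186, Rational(1, 2)), Rational(1, 28435)) = Mul(Rational(1, 28435), Pow(186, Rational(1, 2)))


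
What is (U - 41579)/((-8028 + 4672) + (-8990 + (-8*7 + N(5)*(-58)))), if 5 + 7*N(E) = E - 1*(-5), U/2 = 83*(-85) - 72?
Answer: 390831/87104 ≈ 4.4869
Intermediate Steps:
U = -14254 (U = 2*(83*(-85) - 72) = 2*(-7055 - 72) = 2*(-7127) = -14254)
N(E) = E/7 (N(E) = -5/7 + (E - 1*(-5))/7 = -5/7 + (E + 5)/7 = -5/7 + (5 + E)/7 = -5/7 + (5/7 + E/7) = E/7)
(U - 41579)/((-8028 + 4672) + (-8990 + (-8*7 + N(5)*(-58)))) = (-14254 - 41579)/((-8028 + 4672) + (-8990 + (-8*7 + ((⅐)*5)*(-58)))) = -55833/(-3356 + (-8990 + (-56 + (5/7)*(-58)))) = -55833/(-3356 + (-8990 + (-56 - 290/7))) = -55833/(-3356 + (-8990 - 682/7)) = -55833/(-3356 - 63612/7) = -55833/(-87104/7) = -55833*(-7/87104) = 390831/87104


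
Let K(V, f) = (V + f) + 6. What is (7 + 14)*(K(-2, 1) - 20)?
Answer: -315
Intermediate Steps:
K(V, f) = 6 + V + f
(7 + 14)*(K(-2, 1) - 20) = (7 + 14)*((6 - 2 + 1) - 20) = 21*(5 - 20) = 21*(-15) = -315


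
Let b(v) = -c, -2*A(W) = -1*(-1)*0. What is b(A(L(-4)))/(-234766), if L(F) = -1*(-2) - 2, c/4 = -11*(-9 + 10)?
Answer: -22/117383 ≈ -0.00018742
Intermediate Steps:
c = -44 (c = 4*(-11*(-9 + 10)) = 4*(-11*1) = 4*(-11) = -44)
L(F) = 0 (L(F) = 2 - 2 = 0)
A(W) = 0 (A(W) = -(-1*(-1))*0/2 = -0/2 = -½*0 = 0)
b(v) = 44 (b(v) = -1*(-44) = 44)
b(A(L(-4)))/(-234766) = 44/(-234766) = 44*(-1/234766) = -22/117383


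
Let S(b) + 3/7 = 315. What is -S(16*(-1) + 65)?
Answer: -2202/7 ≈ -314.57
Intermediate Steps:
S(b) = 2202/7 (S(b) = -3/7 + 315 = 2202/7)
-S(16*(-1) + 65) = -1*2202/7 = -2202/7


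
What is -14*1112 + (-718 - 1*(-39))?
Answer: -16247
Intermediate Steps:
-14*1112 + (-718 - 1*(-39)) = -15568 + (-718 + 39) = -15568 - 679 = -16247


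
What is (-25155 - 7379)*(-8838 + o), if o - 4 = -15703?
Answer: 798286758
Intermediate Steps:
o = -15699 (o = 4 - 15703 = -15699)
(-25155 - 7379)*(-8838 + o) = (-25155 - 7379)*(-8838 - 15699) = -32534*(-24537) = 798286758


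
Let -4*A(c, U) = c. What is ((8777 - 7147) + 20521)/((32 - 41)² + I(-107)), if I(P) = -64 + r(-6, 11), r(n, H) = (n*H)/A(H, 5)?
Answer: 22151/41 ≈ 540.27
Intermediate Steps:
A(c, U) = -c/4
r(n, H) = -4*n (r(n, H) = (n*H)/((-H/4)) = (H*n)*(-4/H) = -4*n)
I(P) = -40 (I(P) = -64 - 4*(-6) = -64 + 24 = -40)
((8777 - 7147) + 20521)/((32 - 41)² + I(-107)) = ((8777 - 7147) + 20521)/((32 - 41)² - 40) = (1630 + 20521)/((-9)² - 40) = 22151/(81 - 40) = 22151/41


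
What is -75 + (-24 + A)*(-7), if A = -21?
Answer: 240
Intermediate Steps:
-75 + (-24 + A)*(-7) = -75 + (-24 - 21)*(-7) = -75 - 45*(-7) = -75 + 315 = 240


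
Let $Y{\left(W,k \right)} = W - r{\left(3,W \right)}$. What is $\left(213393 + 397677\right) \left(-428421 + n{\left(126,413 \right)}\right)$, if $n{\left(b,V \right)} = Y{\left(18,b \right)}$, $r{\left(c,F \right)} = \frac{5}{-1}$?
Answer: $-261781165860$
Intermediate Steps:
$r{\left(c,F \right)} = -5$ ($r{\left(c,F \right)} = 5 \left(-1\right) = -5$)
$Y{\left(W,k \right)} = 5 + W$ ($Y{\left(W,k \right)} = W - -5 = W + 5 = 5 + W$)
$n{\left(b,V \right)} = 23$ ($n{\left(b,V \right)} = 5 + 18 = 23$)
$\left(213393 + 397677\right) \left(-428421 + n{\left(126,413 \right)}\right) = \left(213393 + 397677\right) \left(-428421 + 23\right) = 611070 \left(-428398\right) = -261781165860$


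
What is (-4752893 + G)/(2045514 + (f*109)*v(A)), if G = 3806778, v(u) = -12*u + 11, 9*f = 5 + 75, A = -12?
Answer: -8515035/19761226 ≈ -0.43090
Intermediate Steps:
f = 80/9 (f = (5 + 75)/9 = (⅑)*80 = 80/9 ≈ 8.8889)
v(u) = 11 - 12*u
(-4752893 + G)/(2045514 + (f*109)*v(A)) = (-4752893 + 3806778)/(2045514 + ((80/9)*109)*(11 - 12*(-12))) = -946115/(2045514 + 8720*(11 + 144)/9) = -946115/(2045514 + (8720/9)*155) = -946115/(2045514 + 1351600/9) = -946115/19761226/9 = -946115*9/19761226 = -8515035/19761226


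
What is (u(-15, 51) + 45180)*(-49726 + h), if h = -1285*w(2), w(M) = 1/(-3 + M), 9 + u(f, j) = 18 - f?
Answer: -2189726964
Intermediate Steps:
u(f, j) = 9 - f (u(f, j) = -9 + (18 - f) = 9 - f)
h = 1285 (h = -1285/(-3 + 2) = -1285/(-1) = -1285*(-1) = 1285)
(u(-15, 51) + 45180)*(-49726 + h) = ((9 - 1*(-15)) + 45180)*(-49726 + 1285) = ((9 + 15) + 45180)*(-48441) = (24 + 45180)*(-48441) = 45204*(-48441) = -2189726964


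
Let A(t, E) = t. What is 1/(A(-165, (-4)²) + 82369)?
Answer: 1/82204 ≈ 1.2165e-5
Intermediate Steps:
1/(A(-165, (-4)²) + 82369) = 1/(-165 + 82369) = 1/82204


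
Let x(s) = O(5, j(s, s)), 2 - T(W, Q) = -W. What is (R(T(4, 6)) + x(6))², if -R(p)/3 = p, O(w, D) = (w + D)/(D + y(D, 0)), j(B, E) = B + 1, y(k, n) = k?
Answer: 14400/49 ≈ 293.88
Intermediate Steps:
j(B, E) = 1 + B
T(W, Q) = 2 + W (T(W, Q) = 2 - (-1)*W = 2 + W)
O(w, D) = (D + w)/(2*D) (O(w, D) = (w + D)/(D + D) = (D + w)/((2*D)) = (D + w)*(1/(2*D)) = (D + w)/(2*D))
R(p) = -3*p
x(s) = (6 + s)/(2*(1 + s)) (x(s) = ((1 + s) + 5)/(2*(1 + s)) = (6 + s)/(2*(1 + s)))
(R(T(4, 6)) + x(6))² = (-3*(2 + 4) + (6 + 6)/(2*(1 + 6)))² = (-3*6 + (½)*12/7)² = (-18 + (½)*(⅐)*12)² = (-18 + 6/7)² = (-120/7)² = 14400/49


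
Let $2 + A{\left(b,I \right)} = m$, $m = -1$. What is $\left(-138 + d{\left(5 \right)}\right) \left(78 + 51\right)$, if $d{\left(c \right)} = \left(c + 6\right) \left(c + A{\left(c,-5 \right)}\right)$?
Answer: $-14964$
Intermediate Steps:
$A{\left(b,I \right)} = -3$ ($A{\left(b,I \right)} = -2 - 1 = -3$)
$d{\left(c \right)} = \left(-3 + c\right) \left(6 + c\right)$ ($d{\left(c \right)} = \left(c + 6\right) \left(c - 3\right) = \left(6 + c\right) \left(-3 + c\right) = \left(-3 + c\right) \left(6 + c\right)$)
$\left(-138 + d{\left(5 \right)}\right) \left(78 + 51\right) = \left(-138 + \left(-18 + 5^{2} + 3 \cdot 5\right)\right) \left(78 + 51\right) = \left(-138 + \left(-18 + 25 + 15\right)\right) 129 = \left(-138 + 22\right) 129 = \left(-116\right) 129 = -14964$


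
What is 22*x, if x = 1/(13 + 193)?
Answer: 11/103 ≈ 0.10680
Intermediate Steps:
x = 1/206 ≈ 0.0048544
22*x = 22*(1/206) = 11/103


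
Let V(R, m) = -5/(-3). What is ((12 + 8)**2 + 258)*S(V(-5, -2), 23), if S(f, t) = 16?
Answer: 10528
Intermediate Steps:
V(R, m) = 5/3 (V(R, m) = -5*(-1/3) = 5/3)
((12 + 8)**2 + 258)*S(V(-5, -2), 23) = ((12 + 8)**2 + 258)*16 = (20**2 + 258)*16 = (400 + 258)*16 = 658*16 = 10528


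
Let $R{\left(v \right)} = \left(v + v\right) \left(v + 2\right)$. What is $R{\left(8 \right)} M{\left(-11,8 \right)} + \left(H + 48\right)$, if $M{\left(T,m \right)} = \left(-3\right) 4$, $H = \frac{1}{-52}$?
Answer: $- \frac{97345}{52} \approx -1872.0$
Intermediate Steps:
$H = - \frac{1}{52} \approx -0.019231$
$R{\left(v \right)} = 2 v \left(2 + v\right)$
$M{\left(T,m \right)} = -12$
$R{\left(8 \right)} M{\left(-11,8 \right)} + \left(H + 48\right) = 2 \cdot 8 \left(2 + 8\right) \left(-12\right) + \left(- \frac{1}{52} + 48\right) = 2 \cdot 8 \cdot 10 \left(-12\right) + \frac{2495}{52} = 160 \left(-12\right) + \frac{2495}{52} = -1920 + \frac{2495}{52} = - \frac{97345}{52}$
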